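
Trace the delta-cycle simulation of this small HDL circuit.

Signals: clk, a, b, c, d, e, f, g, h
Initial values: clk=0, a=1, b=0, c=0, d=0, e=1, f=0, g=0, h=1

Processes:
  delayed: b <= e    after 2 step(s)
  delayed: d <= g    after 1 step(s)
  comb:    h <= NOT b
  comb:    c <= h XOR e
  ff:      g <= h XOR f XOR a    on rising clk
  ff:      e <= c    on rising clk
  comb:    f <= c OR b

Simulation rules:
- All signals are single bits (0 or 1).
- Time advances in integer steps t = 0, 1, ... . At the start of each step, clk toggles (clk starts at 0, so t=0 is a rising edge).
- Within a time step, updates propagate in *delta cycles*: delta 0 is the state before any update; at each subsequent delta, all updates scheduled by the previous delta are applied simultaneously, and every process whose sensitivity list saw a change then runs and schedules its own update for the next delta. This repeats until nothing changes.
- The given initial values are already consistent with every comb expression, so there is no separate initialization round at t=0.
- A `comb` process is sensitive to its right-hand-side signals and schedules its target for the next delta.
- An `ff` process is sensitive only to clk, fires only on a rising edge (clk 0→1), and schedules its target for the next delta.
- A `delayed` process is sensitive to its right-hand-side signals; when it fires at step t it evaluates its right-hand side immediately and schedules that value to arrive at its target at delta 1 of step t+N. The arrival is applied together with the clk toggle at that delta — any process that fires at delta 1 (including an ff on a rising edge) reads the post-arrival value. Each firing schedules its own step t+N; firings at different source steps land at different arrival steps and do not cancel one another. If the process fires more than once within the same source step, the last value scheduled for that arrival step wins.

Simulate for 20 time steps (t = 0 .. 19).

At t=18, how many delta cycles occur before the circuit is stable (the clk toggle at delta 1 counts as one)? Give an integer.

t0.Δ0 h=1 a=1 clk=0 d=0 b=0 f=0 e=1 c=0 g=0
t0.Δ1 h=1 a=1 clk=1 d=0 b=0 f=0 e=1 c=0 g=0
t0.Δ2 h=1 a=1 clk=1 d=0 b=0 f=0 e=0 c=0 g=0
t0.Δ3 h=1 a=1 clk=1 d=0 b=0 f=0 e=0 c=1 g=0
t0.Δ4 h=1 a=1 clk=1 d=0 b=0 f=1 e=0 c=1 g=0
t1.Δ0 h=1 a=1 clk=1 d=0 b=0 f=1 e=0 c=1 g=0
t1.Δ1 h=1 a=1 clk=0 d=0 b=0 f=1 e=0 c=1 g=0
t2.Δ0 h=1 a=1 clk=0 d=0 b=0 f=1 e=0 c=1 g=0
t2.Δ1 h=1 a=1 clk=1 d=0 b=0 f=1 e=0 c=1 g=0
t2.Δ2 h=1 a=1 clk=1 d=0 b=0 f=1 e=1 c=1 g=1
t2.Δ3 h=1 a=1 clk=1 d=0 b=0 f=1 e=1 c=0 g=1
t2.Δ4 h=1 a=1 clk=1 d=0 b=0 f=0 e=1 c=0 g=1
t3.Δ0 h=1 a=1 clk=1 d=0 b=0 f=0 e=1 c=0 g=1
t3.Δ1 h=1 a=1 clk=0 d=1 b=0 f=0 e=1 c=0 g=1
t4.Δ0 h=1 a=1 clk=0 d=1 b=0 f=0 e=1 c=0 g=1
t4.Δ1 h=1 a=1 clk=1 d=1 b=1 f=0 e=1 c=0 g=1
t4.Δ2 h=0 a=1 clk=1 d=1 b=1 f=1 e=0 c=0 g=0
t5.Δ0 h=0 a=1 clk=1 d=1 b=1 f=1 e=0 c=0 g=0
t5.Δ1 h=0 a=1 clk=0 d=0 b=1 f=1 e=0 c=0 g=0
t6.Δ0 h=0 a=1 clk=0 d=0 b=1 f=1 e=0 c=0 g=0
t6.Δ1 h=0 a=1 clk=1 d=0 b=0 f=1 e=0 c=0 g=0
t6.Δ2 h=1 a=1 clk=1 d=0 b=0 f=0 e=0 c=0 g=0
t6.Δ3 h=1 a=1 clk=1 d=0 b=0 f=0 e=0 c=1 g=0
t6.Δ4 h=1 a=1 clk=1 d=0 b=0 f=1 e=0 c=1 g=0
t7.Δ0 h=1 a=1 clk=1 d=0 b=0 f=1 e=0 c=1 g=0
t7.Δ1 h=1 a=1 clk=0 d=0 b=0 f=1 e=0 c=1 g=0
t8.Δ0 h=1 a=1 clk=0 d=0 b=0 f=1 e=0 c=1 g=0
t8.Δ1 h=1 a=1 clk=1 d=0 b=0 f=1 e=0 c=1 g=0
t8.Δ2 h=1 a=1 clk=1 d=0 b=0 f=1 e=1 c=1 g=1
t8.Δ3 h=1 a=1 clk=1 d=0 b=0 f=1 e=1 c=0 g=1
t8.Δ4 h=1 a=1 clk=1 d=0 b=0 f=0 e=1 c=0 g=1
t9.Δ0 h=1 a=1 clk=1 d=0 b=0 f=0 e=1 c=0 g=1
t9.Δ1 h=1 a=1 clk=0 d=1 b=0 f=0 e=1 c=0 g=1
t10.Δ0 h=1 a=1 clk=0 d=1 b=0 f=0 e=1 c=0 g=1
t10.Δ1 h=1 a=1 clk=1 d=1 b=1 f=0 e=1 c=0 g=1
t10.Δ2 h=0 a=1 clk=1 d=1 b=1 f=1 e=0 c=0 g=0
t11.Δ0 h=0 a=1 clk=1 d=1 b=1 f=1 e=0 c=0 g=0
t11.Δ1 h=0 a=1 clk=0 d=0 b=1 f=1 e=0 c=0 g=0
t12.Δ0 h=0 a=1 clk=0 d=0 b=1 f=1 e=0 c=0 g=0
t12.Δ1 h=0 a=1 clk=1 d=0 b=0 f=1 e=0 c=0 g=0
t12.Δ2 h=1 a=1 clk=1 d=0 b=0 f=0 e=0 c=0 g=0
t12.Δ3 h=1 a=1 clk=1 d=0 b=0 f=0 e=0 c=1 g=0
t12.Δ4 h=1 a=1 clk=1 d=0 b=0 f=1 e=0 c=1 g=0
t13.Δ0 h=1 a=1 clk=1 d=0 b=0 f=1 e=0 c=1 g=0
t13.Δ1 h=1 a=1 clk=0 d=0 b=0 f=1 e=0 c=1 g=0
t14.Δ0 h=1 a=1 clk=0 d=0 b=0 f=1 e=0 c=1 g=0
t14.Δ1 h=1 a=1 clk=1 d=0 b=0 f=1 e=0 c=1 g=0
t14.Δ2 h=1 a=1 clk=1 d=0 b=0 f=1 e=1 c=1 g=1
t14.Δ3 h=1 a=1 clk=1 d=0 b=0 f=1 e=1 c=0 g=1
t14.Δ4 h=1 a=1 clk=1 d=0 b=0 f=0 e=1 c=0 g=1
t15.Δ0 h=1 a=1 clk=1 d=0 b=0 f=0 e=1 c=0 g=1
t15.Δ1 h=1 a=1 clk=0 d=1 b=0 f=0 e=1 c=0 g=1
t16.Δ0 h=1 a=1 clk=0 d=1 b=0 f=0 e=1 c=0 g=1
t16.Δ1 h=1 a=1 clk=1 d=1 b=1 f=0 e=1 c=0 g=1
t16.Δ2 h=0 a=1 clk=1 d=1 b=1 f=1 e=0 c=0 g=0
t17.Δ0 h=0 a=1 clk=1 d=1 b=1 f=1 e=0 c=0 g=0
t17.Δ1 h=0 a=1 clk=0 d=0 b=1 f=1 e=0 c=0 g=0
t18.Δ0 h=0 a=1 clk=0 d=0 b=1 f=1 e=0 c=0 g=0
t18.Δ1 h=0 a=1 clk=1 d=0 b=0 f=1 e=0 c=0 g=0
t18.Δ2 h=1 a=1 clk=1 d=0 b=0 f=0 e=0 c=0 g=0
t18.Δ3 h=1 a=1 clk=1 d=0 b=0 f=0 e=0 c=1 g=0
t18.Δ4 h=1 a=1 clk=1 d=0 b=0 f=1 e=0 c=1 g=0
t19.Δ0 h=1 a=1 clk=1 d=0 b=0 f=1 e=0 c=1 g=0
t19.Δ1 h=1 a=1 clk=0 d=0 b=0 f=1 e=0 c=1 g=0

4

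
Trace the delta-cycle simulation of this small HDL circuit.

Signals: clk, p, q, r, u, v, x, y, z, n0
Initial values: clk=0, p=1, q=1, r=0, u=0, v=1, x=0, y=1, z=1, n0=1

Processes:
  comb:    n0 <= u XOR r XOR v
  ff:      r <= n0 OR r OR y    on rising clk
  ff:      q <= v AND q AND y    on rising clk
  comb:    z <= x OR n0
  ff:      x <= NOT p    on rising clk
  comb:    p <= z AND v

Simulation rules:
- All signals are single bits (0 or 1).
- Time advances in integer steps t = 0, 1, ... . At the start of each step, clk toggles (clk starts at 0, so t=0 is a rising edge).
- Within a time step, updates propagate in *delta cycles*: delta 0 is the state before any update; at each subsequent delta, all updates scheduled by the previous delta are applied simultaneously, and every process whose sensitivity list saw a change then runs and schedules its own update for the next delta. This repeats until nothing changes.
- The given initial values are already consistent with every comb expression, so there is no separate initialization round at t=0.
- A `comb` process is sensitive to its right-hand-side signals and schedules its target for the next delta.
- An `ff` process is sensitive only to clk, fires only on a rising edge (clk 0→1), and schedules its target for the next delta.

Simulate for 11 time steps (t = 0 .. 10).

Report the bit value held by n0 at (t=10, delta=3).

0

t=0 Δ0: q=1 y=1 z=1 n0=1 u=0 clk=0 v=1 r=0 p=1 x=0
  Δ1: clk:0→1
  Δ2: r:0→1
  Δ3: n0:1→0
  Δ4: z:1→0
  Δ5: p:1→0
  (5Δ to stable)
t=1 Δ0: q=1 y=1 z=0 n0=0 u=0 clk=1 v=1 r=1 p=0 x=0
  Δ1: clk:1→0
  (1Δ to stable)
t=2 Δ0: q=1 y=1 z=0 n0=0 u=0 clk=0 v=1 r=1 p=0 x=0
  Δ1: clk:0→1
  Δ2: x:0→1
  Δ3: z:0→1
  Δ4: p:0→1
  (4Δ to stable)
t=3 Δ0: q=1 y=1 z=1 n0=0 u=0 clk=1 v=1 r=1 p=1 x=1
  Δ1: clk:1→0
  (1Δ to stable)
t=4 Δ0: q=1 y=1 z=1 n0=0 u=0 clk=0 v=1 r=1 p=1 x=1
  Δ1: clk:0→1
  Δ2: x:1→0
  Δ3: z:1→0
  Δ4: p:1→0
  (4Δ to stable)
t=5 Δ0: q=1 y=1 z=0 n0=0 u=0 clk=1 v=1 r=1 p=0 x=0
  Δ1: clk:1→0
  (1Δ to stable)
t=6 Δ0: q=1 y=1 z=0 n0=0 u=0 clk=0 v=1 r=1 p=0 x=0
  Δ1: clk:0→1
  Δ2: x:0→1
  Δ3: z:0→1
  Δ4: p:0→1
  (4Δ to stable)
t=7 Δ0: q=1 y=1 z=1 n0=0 u=0 clk=1 v=1 r=1 p=1 x=1
  Δ1: clk:1→0
  (1Δ to stable)
t=8 Δ0: q=1 y=1 z=1 n0=0 u=0 clk=0 v=1 r=1 p=1 x=1
  Δ1: clk:0→1
  Δ2: x:1→0
  Δ3: z:1→0
  Δ4: p:1→0
  (4Δ to stable)
t=9 Δ0: q=1 y=1 z=0 n0=0 u=0 clk=1 v=1 r=1 p=0 x=0
  Δ1: clk:1→0
  (1Δ to stable)
t=10 Δ0: q=1 y=1 z=0 n0=0 u=0 clk=0 v=1 r=1 p=0 x=0
  Δ1: clk:0→1
  Δ2: x:0→1
  Δ3: z:0→1
  Δ4: p:0→1
  (4Δ to stable)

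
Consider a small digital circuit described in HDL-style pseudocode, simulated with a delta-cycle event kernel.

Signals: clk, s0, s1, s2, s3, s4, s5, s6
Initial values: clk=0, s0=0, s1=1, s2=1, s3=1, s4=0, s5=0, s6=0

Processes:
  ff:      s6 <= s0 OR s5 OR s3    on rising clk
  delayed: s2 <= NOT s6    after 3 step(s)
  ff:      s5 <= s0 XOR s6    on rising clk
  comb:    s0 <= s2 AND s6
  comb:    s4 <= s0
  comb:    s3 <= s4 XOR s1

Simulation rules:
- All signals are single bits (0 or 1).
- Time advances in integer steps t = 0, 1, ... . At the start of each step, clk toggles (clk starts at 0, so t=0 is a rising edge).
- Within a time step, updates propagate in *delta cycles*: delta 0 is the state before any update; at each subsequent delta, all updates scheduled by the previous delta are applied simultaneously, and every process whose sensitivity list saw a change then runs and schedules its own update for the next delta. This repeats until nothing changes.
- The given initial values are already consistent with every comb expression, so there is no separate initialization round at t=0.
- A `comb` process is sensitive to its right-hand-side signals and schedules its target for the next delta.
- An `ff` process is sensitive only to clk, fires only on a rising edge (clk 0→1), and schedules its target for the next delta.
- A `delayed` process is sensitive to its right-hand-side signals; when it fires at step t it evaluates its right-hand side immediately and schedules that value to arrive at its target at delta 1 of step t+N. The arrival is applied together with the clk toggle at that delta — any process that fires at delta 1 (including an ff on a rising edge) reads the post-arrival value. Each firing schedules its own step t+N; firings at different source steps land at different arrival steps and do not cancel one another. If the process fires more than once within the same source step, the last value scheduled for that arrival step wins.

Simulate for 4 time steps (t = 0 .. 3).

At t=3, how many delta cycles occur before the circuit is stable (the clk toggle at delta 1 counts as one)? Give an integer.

t0.Δ0 s0=0 s1=1 s5=0 s6=0 s4=0 clk=0 s3=1 s2=1
t0.Δ1 s0=0 s1=1 s5=0 s6=0 s4=0 clk=1 s3=1 s2=1
t0.Δ2 s0=0 s1=1 s5=0 s6=1 s4=0 clk=1 s3=1 s2=1
t0.Δ3 s0=1 s1=1 s5=0 s6=1 s4=0 clk=1 s3=1 s2=1
t0.Δ4 s0=1 s1=1 s5=0 s6=1 s4=1 clk=1 s3=1 s2=1
t0.Δ5 s0=1 s1=1 s5=0 s6=1 s4=1 clk=1 s3=0 s2=1
t1.Δ0 s0=1 s1=1 s5=0 s6=1 s4=1 clk=1 s3=0 s2=1
t1.Δ1 s0=1 s1=1 s5=0 s6=1 s4=1 clk=0 s3=0 s2=1
t2.Δ0 s0=1 s1=1 s5=0 s6=1 s4=1 clk=0 s3=0 s2=1
t2.Δ1 s0=1 s1=1 s5=0 s6=1 s4=1 clk=1 s3=0 s2=1
t3.Δ0 s0=1 s1=1 s5=0 s6=1 s4=1 clk=1 s3=0 s2=1
t3.Δ1 s0=1 s1=1 s5=0 s6=1 s4=1 clk=0 s3=0 s2=0
t3.Δ2 s0=0 s1=1 s5=0 s6=1 s4=1 clk=0 s3=0 s2=0
t3.Δ3 s0=0 s1=1 s5=0 s6=1 s4=0 clk=0 s3=0 s2=0
t3.Δ4 s0=0 s1=1 s5=0 s6=1 s4=0 clk=0 s3=1 s2=0

4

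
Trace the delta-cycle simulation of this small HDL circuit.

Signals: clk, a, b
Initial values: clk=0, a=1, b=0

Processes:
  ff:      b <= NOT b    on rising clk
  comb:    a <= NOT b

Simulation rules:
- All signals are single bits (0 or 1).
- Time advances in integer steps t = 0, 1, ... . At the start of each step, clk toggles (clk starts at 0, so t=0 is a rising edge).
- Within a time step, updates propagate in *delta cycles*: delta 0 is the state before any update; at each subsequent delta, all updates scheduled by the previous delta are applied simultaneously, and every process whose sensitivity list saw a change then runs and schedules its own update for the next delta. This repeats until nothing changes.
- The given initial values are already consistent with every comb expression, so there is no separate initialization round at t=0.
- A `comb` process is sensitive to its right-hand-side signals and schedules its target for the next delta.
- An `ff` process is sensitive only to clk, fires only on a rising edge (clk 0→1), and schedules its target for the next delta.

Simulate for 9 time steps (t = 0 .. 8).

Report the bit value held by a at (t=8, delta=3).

t0.Δ0 a=1 clk=0 b=0
t0.Δ1 a=1 clk=1 b=0
t0.Δ2 a=1 clk=1 b=1
t0.Δ3 a=0 clk=1 b=1
t1.Δ0 a=0 clk=1 b=1
t1.Δ1 a=0 clk=0 b=1
t2.Δ0 a=0 clk=0 b=1
t2.Δ1 a=0 clk=1 b=1
t2.Δ2 a=0 clk=1 b=0
t2.Δ3 a=1 clk=1 b=0
t3.Δ0 a=1 clk=1 b=0
t3.Δ1 a=1 clk=0 b=0
t4.Δ0 a=1 clk=0 b=0
t4.Δ1 a=1 clk=1 b=0
t4.Δ2 a=1 clk=1 b=1
t4.Δ3 a=0 clk=1 b=1
t5.Δ0 a=0 clk=1 b=1
t5.Δ1 a=0 clk=0 b=1
t6.Δ0 a=0 clk=0 b=1
t6.Δ1 a=0 clk=1 b=1
t6.Δ2 a=0 clk=1 b=0
t6.Δ3 a=1 clk=1 b=0
t7.Δ0 a=1 clk=1 b=0
t7.Δ1 a=1 clk=0 b=0
t8.Δ0 a=1 clk=0 b=0
t8.Δ1 a=1 clk=1 b=0
t8.Δ2 a=1 clk=1 b=1
t8.Δ3 a=0 clk=1 b=1

0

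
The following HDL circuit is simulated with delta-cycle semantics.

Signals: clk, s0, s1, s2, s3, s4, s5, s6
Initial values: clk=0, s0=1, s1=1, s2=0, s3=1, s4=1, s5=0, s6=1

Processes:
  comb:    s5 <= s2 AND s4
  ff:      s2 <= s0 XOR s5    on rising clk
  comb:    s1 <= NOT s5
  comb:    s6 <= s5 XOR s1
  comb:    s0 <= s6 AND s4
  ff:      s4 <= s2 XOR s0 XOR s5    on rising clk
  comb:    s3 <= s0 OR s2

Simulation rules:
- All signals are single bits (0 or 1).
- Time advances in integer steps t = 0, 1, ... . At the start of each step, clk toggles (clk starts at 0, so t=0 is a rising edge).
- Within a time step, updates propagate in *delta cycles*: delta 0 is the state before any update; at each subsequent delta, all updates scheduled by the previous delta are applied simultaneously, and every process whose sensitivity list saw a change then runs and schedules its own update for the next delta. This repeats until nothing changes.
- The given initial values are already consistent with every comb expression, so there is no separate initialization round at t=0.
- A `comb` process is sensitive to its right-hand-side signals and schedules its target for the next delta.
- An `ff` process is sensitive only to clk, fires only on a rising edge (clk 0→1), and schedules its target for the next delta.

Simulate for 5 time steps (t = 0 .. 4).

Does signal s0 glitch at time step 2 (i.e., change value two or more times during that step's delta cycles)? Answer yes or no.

t0.Δ0 s0=1 s4=1 clk=0 s1=1 s2=0 s5=0 s6=1 s3=1
t0.Δ1 s0=1 s4=1 clk=1 s1=1 s2=0 s5=0 s6=1 s3=1
t0.Δ2 s0=1 s4=1 clk=1 s1=1 s2=1 s5=0 s6=1 s3=1
t0.Δ3 s0=1 s4=1 clk=1 s1=1 s2=1 s5=1 s6=1 s3=1
t0.Δ4 s0=1 s4=1 clk=1 s1=0 s2=1 s5=1 s6=0 s3=1
t0.Δ5 s0=0 s4=1 clk=1 s1=0 s2=1 s5=1 s6=1 s3=1
t0.Δ6 s0=1 s4=1 clk=1 s1=0 s2=1 s5=1 s6=1 s3=1
t1.Δ0 s0=1 s4=1 clk=1 s1=0 s2=1 s5=1 s6=1 s3=1
t1.Δ1 s0=1 s4=1 clk=0 s1=0 s2=1 s5=1 s6=1 s3=1
t2.Δ0 s0=1 s4=1 clk=0 s1=0 s2=1 s5=1 s6=1 s3=1
t2.Δ1 s0=1 s4=1 clk=1 s1=0 s2=1 s5=1 s6=1 s3=1
t2.Δ2 s0=1 s4=1 clk=1 s1=0 s2=0 s5=1 s6=1 s3=1
t2.Δ3 s0=1 s4=1 clk=1 s1=0 s2=0 s5=0 s6=1 s3=1
t2.Δ4 s0=1 s4=1 clk=1 s1=1 s2=0 s5=0 s6=0 s3=1
t2.Δ5 s0=0 s4=1 clk=1 s1=1 s2=0 s5=0 s6=1 s3=1
t2.Δ6 s0=1 s4=1 clk=1 s1=1 s2=0 s5=0 s6=1 s3=0
t2.Δ7 s0=1 s4=1 clk=1 s1=1 s2=0 s5=0 s6=1 s3=1
t3.Δ0 s0=1 s4=1 clk=1 s1=1 s2=0 s5=0 s6=1 s3=1
t3.Δ1 s0=1 s4=1 clk=0 s1=1 s2=0 s5=0 s6=1 s3=1
t4.Δ0 s0=1 s4=1 clk=0 s1=1 s2=0 s5=0 s6=1 s3=1
t4.Δ1 s0=1 s4=1 clk=1 s1=1 s2=0 s5=0 s6=1 s3=1
t4.Δ2 s0=1 s4=1 clk=1 s1=1 s2=1 s5=0 s6=1 s3=1
t4.Δ3 s0=1 s4=1 clk=1 s1=1 s2=1 s5=1 s6=1 s3=1
t4.Δ4 s0=1 s4=1 clk=1 s1=0 s2=1 s5=1 s6=0 s3=1
t4.Δ5 s0=0 s4=1 clk=1 s1=0 s2=1 s5=1 s6=1 s3=1
t4.Δ6 s0=1 s4=1 clk=1 s1=0 s2=1 s5=1 s6=1 s3=1

yes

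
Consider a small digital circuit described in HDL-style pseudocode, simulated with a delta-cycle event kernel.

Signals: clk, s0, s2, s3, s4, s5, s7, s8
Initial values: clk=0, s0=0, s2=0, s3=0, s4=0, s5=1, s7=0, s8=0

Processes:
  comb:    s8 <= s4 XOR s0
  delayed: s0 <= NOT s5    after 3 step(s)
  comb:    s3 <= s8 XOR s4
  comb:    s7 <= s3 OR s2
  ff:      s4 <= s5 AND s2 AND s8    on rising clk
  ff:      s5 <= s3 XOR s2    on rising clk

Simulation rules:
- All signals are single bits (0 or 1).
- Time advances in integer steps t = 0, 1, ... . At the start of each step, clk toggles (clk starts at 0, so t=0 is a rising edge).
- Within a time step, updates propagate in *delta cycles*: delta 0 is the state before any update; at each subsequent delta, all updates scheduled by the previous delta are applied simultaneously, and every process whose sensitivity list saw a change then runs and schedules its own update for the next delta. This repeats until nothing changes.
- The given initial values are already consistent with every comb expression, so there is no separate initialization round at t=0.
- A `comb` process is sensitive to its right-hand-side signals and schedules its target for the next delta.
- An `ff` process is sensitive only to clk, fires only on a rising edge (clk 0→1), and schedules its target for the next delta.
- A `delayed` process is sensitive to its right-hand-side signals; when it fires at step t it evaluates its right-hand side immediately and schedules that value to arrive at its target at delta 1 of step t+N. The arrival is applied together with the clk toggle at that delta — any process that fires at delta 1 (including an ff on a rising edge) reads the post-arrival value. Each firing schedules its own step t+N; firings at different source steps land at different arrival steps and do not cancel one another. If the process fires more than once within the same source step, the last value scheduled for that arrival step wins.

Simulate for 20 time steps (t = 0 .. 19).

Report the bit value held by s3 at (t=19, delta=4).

1

t0.Δ0 s5=1 s4=0 s0=0 s7=0 s2=0 clk=0 s3=0 s8=0
t0.Δ1 s5=1 s4=0 s0=0 s7=0 s2=0 clk=1 s3=0 s8=0
t0.Δ2 s5=0 s4=0 s0=0 s7=0 s2=0 clk=1 s3=0 s8=0
t1.Δ0 s5=0 s4=0 s0=0 s7=0 s2=0 clk=1 s3=0 s8=0
t1.Δ1 s5=0 s4=0 s0=0 s7=0 s2=0 clk=0 s3=0 s8=0
t2.Δ0 s5=0 s4=0 s0=0 s7=0 s2=0 clk=0 s3=0 s8=0
t2.Δ1 s5=0 s4=0 s0=0 s7=0 s2=0 clk=1 s3=0 s8=0
t3.Δ0 s5=0 s4=0 s0=0 s7=0 s2=0 clk=1 s3=0 s8=0
t3.Δ1 s5=0 s4=0 s0=1 s7=0 s2=0 clk=0 s3=0 s8=0
t3.Δ2 s5=0 s4=0 s0=1 s7=0 s2=0 clk=0 s3=0 s8=1
t3.Δ3 s5=0 s4=0 s0=1 s7=0 s2=0 clk=0 s3=1 s8=1
t3.Δ4 s5=0 s4=0 s0=1 s7=1 s2=0 clk=0 s3=1 s8=1
t4.Δ0 s5=0 s4=0 s0=1 s7=1 s2=0 clk=0 s3=1 s8=1
t4.Δ1 s5=0 s4=0 s0=1 s7=1 s2=0 clk=1 s3=1 s8=1
t4.Δ2 s5=1 s4=0 s0=1 s7=1 s2=0 clk=1 s3=1 s8=1
t5.Δ0 s5=1 s4=0 s0=1 s7=1 s2=0 clk=1 s3=1 s8=1
t5.Δ1 s5=1 s4=0 s0=1 s7=1 s2=0 clk=0 s3=1 s8=1
t6.Δ0 s5=1 s4=0 s0=1 s7=1 s2=0 clk=0 s3=1 s8=1
t6.Δ1 s5=1 s4=0 s0=1 s7=1 s2=0 clk=1 s3=1 s8=1
t7.Δ0 s5=1 s4=0 s0=1 s7=1 s2=0 clk=1 s3=1 s8=1
t7.Δ1 s5=1 s4=0 s0=0 s7=1 s2=0 clk=0 s3=1 s8=1
t7.Δ2 s5=1 s4=0 s0=0 s7=1 s2=0 clk=0 s3=1 s8=0
t7.Δ3 s5=1 s4=0 s0=0 s7=1 s2=0 clk=0 s3=0 s8=0
t7.Δ4 s5=1 s4=0 s0=0 s7=0 s2=0 clk=0 s3=0 s8=0
t8.Δ0 s5=1 s4=0 s0=0 s7=0 s2=0 clk=0 s3=0 s8=0
t8.Δ1 s5=1 s4=0 s0=0 s7=0 s2=0 clk=1 s3=0 s8=0
t8.Δ2 s5=0 s4=0 s0=0 s7=0 s2=0 clk=1 s3=0 s8=0
t9.Δ0 s5=0 s4=0 s0=0 s7=0 s2=0 clk=1 s3=0 s8=0
t9.Δ1 s5=0 s4=0 s0=0 s7=0 s2=0 clk=0 s3=0 s8=0
t10.Δ0 s5=0 s4=0 s0=0 s7=0 s2=0 clk=0 s3=0 s8=0
t10.Δ1 s5=0 s4=0 s0=0 s7=0 s2=0 clk=1 s3=0 s8=0
t11.Δ0 s5=0 s4=0 s0=0 s7=0 s2=0 clk=1 s3=0 s8=0
t11.Δ1 s5=0 s4=0 s0=1 s7=0 s2=0 clk=0 s3=0 s8=0
t11.Δ2 s5=0 s4=0 s0=1 s7=0 s2=0 clk=0 s3=0 s8=1
t11.Δ3 s5=0 s4=0 s0=1 s7=0 s2=0 clk=0 s3=1 s8=1
t11.Δ4 s5=0 s4=0 s0=1 s7=1 s2=0 clk=0 s3=1 s8=1
t12.Δ0 s5=0 s4=0 s0=1 s7=1 s2=0 clk=0 s3=1 s8=1
t12.Δ1 s5=0 s4=0 s0=1 s7=1 s2=0 clk=1 s3=1 s8=1
t12.Δ2 s5=1 s4=0 s0=1 s7=1 s2=0 clk=1 s3=1 s8=1
t13.Δ0 s5=1 s4=0 s0=1 s7=1 s2=0 clk=1 s3=1 s8=1
t13.Δ1 s5=1 s4=0 s0=1 s7=1 s2=0 clk=0 s3=1 s8=1
t14.Δ0 s5=1 s4=0 s0=1 s7=1 s2=0 clk=0 s3=1 s8=1
t14.Δ1 s5=1 s4=0 s0=1 s7=1 s2=0 clk=1 s3=1 s8=1
t15.Δ0 s5=1 s4=0 s0=1 s7=1 s2=0 clk=1 s3=1 s8=1
t15.Δ1 s5=1 s4=0 s0=0 s7=1 s2=0 clk=0 s3=1 s8=1
t15.Δ2 s5=1 s4=0 s0=0 s7=1 s2=0 clk=0 s3=1 s8=0
t15.Δ3 s5=1 s4=0 s0=0 s7=1 s2=0 clk=0 s3=0 s8=0
t15.Δ4 s5=1 s4=0 s0=0 s7=0 s2=0 clk=0 s3=0 s8=0
t16.Δ0 s5=1 s4=0 s0=0 s7=0 s2=0 clk=0 s3=0 s8=0
t16.Δ1 s5=1 s4=0 s0=0 s7=0 s2=0 clk=1 s3=0 s8=0
t16.Δ2 s5=0 s4=0 s0=0 s7=0 s2=0 clk=1 s3=0 s8=0
t17.Δ0 s5=0 s4=0 s0=0 s7=0 s2=0 clk=1 s3=0 s8=0
t17.Δ1 s5=0 s4=0 s0=0 s7=0 s2=0 clk=0 s3=0 s8=0
t18.Δ0 s5=0 s4=0 s0=0 s7=0 s2=0 clk=0 s3=0 s8=0
t18.Δ1 s5=0 s4=0 s0=0 s7=0 s2=0 clk=1 s3=0 s8=0
t19.Δ0 s5=0 s4=0 s0=0 s7=0 s2=0 clk=1 s3=0 s8=0
t19.Δ1 s5=0 s4=0 s0=1 s7=0 s2=0 clk=0 s3=0 s8=0
t19.Δ2 s5=0 s4=0 s0=1 s7=0 s2=0 clk=0 s3=0 s8=1
t19.Δ3 s5=0 s4=0 s0=1 s7=0 s2=0 clk=0 s3=1 s8=1
t19.Δ4 s5=0 s4=0 s0=1 s7=1 s2=0 clk=0 s3=1 s8=1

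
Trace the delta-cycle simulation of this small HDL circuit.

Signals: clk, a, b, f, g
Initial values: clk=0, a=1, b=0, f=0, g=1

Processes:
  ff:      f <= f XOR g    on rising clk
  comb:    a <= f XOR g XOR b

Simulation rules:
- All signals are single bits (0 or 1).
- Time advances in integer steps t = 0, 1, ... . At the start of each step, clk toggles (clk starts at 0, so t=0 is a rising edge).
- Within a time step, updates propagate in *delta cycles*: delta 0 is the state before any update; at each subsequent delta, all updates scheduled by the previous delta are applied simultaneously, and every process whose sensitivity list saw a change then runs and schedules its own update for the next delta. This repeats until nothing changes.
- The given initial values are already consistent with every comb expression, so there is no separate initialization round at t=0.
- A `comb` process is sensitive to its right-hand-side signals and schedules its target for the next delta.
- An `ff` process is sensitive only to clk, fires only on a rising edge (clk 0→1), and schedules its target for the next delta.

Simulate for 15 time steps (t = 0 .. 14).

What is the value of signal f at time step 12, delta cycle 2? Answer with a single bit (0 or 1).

t0.Δ0 b=0 g=1 f=0 a=1 clk=0
t0.Δ1 b=0 g=1 f=0 a=1 clk=1
t0.Δ2 b=0 g=1 f=1 a=1 clk=1
t0.Δ3 b=0 g=1 f=1 a=0 clk=1
t1.Δ0 b=0 g=1 f=1 a=0 clk=1
t1.Δ1 b=0 g=1 f=1 a=0 clk=0
t2.Δ0 b=0 g=1 f=1 a=0 clk=0
t2.Δ1 b=0 g=1 f=1 a=0 clk=1
t2.Δ2 b=0 g=1 f=0 a=0 clk=1
t2.Δ3 b=0 g=1 f=0 a=1 clk=1
t3.Δ0 b=0 g=1 f=0 a=1 clk=1
t3.Δ1 b=0 g=1 f=0 a=1 clk=0
t4.Δ0 b=0 g=1 f=0 a=1 clk=0
t4.Δ1 b=0 g=1 f=0 a=1 clk=1
t4.Δ2 b=0 g=1 f=1 a=1 clk=1
t4.Δ3 b=0 g=1 f=1 a=0 clk=1
t5.Δ0 b=0 g=1 f=1 a=0 clk=1
t5.Δ1 b=0 g=1 f=1 a=0 clk=0
t6.Δ0 b=0 g=1 f=1 a=0 clk=0
t6.Δ1 b=0 g=1 f=1 a=0 clk=1
t6.Δ2 b=0 g=1 f=0 a=0 clk=1
t6.Δ3 b=0 g=1 f=0 a=1 clk=1
t7.Δ0 b=0 g=1 f=0 a=1 clk=1
t7.Δ1 b=0 g=1 f=0 a=1 clk=0
t8.Δ0 b=0 g=1 f=0 a=1 clk=0
t8.Δ1 b=0 g=1 f=0 a=1 clk=1
t8.Δ2 b=0 g=1 f=1 a=1 clk=1
t8.Δ3 b=0 g=1 f=1 a=0 clk=1
t9.Δ0 b=0 g=1 f=1 a=0 clk=1
t9.Δ1 b=0 g=1 f=1 a=0 clk=0
t10.Δ0 b=0 g=1 f=1 a=0 clk=0
t10.Δ1 b=0 g=1 f=1 a=0 clk=1
t10.Δ2 b=0 g=1 f=0 a=0 clk=1
t10.Δ3 b=0 g=1 f=0 a=1 clk=1
t11.Δ0 b=0 g=1 f=0 a=1 clk=1
t11.Δ1 b=0 g=1 f=0 a=1 clk=0
t12.Δ0 b=0 g=1 f=0 a=1 clk=0
t12.Δ1 b=0 g=1 f=0 a=1 clk=1
t12.Δ2 b=0 g=1 f=1 a=1 clk=1
t12.Δ3 b=0 g=1 f=1 a=0 clk=1
t13.Δ0 b=0 g=1 f=1 a=0 clk=1
t13.Δ1 b=0 g=1 f=1 a=0 clk=0
t14.Δ0 b=0 g=1 f=1 a=0 clk=0
t14.Δ1 b=0 g=1 f=1 a=0 clk=1
t14.Δ2 b=0 g=1 f=0 a=0 clk=1
t14.Δ3 b=0 g=1 f=0 a=1 clk=1

1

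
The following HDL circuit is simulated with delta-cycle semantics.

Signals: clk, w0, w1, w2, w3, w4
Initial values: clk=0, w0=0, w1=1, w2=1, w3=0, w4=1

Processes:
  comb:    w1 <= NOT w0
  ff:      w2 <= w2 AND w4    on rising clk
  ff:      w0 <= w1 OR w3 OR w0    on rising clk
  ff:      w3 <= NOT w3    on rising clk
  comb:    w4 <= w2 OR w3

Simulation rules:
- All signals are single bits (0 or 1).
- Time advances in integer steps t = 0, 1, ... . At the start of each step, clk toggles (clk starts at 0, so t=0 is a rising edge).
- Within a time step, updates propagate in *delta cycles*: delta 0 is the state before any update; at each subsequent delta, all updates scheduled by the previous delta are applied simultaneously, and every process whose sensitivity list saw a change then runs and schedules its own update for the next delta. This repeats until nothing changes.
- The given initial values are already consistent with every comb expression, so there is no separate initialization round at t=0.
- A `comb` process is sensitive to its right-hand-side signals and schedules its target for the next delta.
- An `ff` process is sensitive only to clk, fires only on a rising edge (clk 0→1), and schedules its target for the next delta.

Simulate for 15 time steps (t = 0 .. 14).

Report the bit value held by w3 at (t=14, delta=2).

t0.Δ0 w0=0 w4=1 clk=0 w1=1 w3=0 w2=1
t0.Δ1 w0=0 w4=1 clk=1 w1=1 w3=0 w2=1
t0.Δ2 w0=1 w4=1 clk=1 w1=1 w3=1 w2=1
t0.Δ3 w0=1 w4=1 clk=1 w1=0 w3=1 w2=1
t1.Δ0 w0=1 w4=1 clk=1 w1=0 w3=1 w2=1
t1.Δ1 w0=1 w4=1 clk=0 w1=0 w3=1 w2=1
t2.Δ0 w0=1 w4=1 clk=0 w1=0 w3=1 w2=1
t2.Δ1 w0=1 w4=1 clk=1 w1=0 w3=1 w2=1
t2.Δ2 w0=1 w4=1 clk=1 w1=0 w3=0 w2=1
t3.Δ0 w0=1 w4=1 clk=1 w1=0 w3=0 w2=1
t3.Δ1 w0=1 w4=1 clk=0 w1=0 w3=0 w2=1
t4.Δ0 w0=1 w4=1 clk=0 w1=0 w3=0 w2=1
t4.Δ1 w0=1 w4=1 clk=1 w1=0 w3=0 w2=1
t4.Δ2 w0=1 w4=1 clk=1 w1=0 w3=1 w2=1
t5.Δ0 w0=1 w4=1 clk=1 w1=0 w3=1 w2=1
t5.Δ1 w0=1 w4=1 clk=0 w1=0 w3=1 w2=1
t6.Δ0 w0=1 w4=1 clk=0 w1=0 w3=1 w2=1
t6.Δ1 w0=1 w4=1 clk=1 w1=0 w3=1 w2=1
t6.Δ2 w0=1 w4=1 clk=1 w1=0 w3=0 w2=1
t7.Δ0 w0=1 w4=1 clk=1 w1=0 w3=0 w2=1
t7.Δ1 w0=1 w4=1 clk=0 w1=0 w3=0 w2=1
t8.Δ0 w0=1 w4=1 clk=0 w1=0 w3=0 w2=1
t8.Δ1 w0=1 w4=1 clk=1 w1=0 w3=0 w2=1
t8.Δ2 w0=1 w4=1 clk=1 w1=0 w3=1 w2=1
t9.Δ0 w0=1 w4=1 clk=1 w1=0 w3=1 w2=1
t9.Δ1 w0=1 w4=1 clk=0 w1=0 w3=1 w2=1
t10.Δ0 w0=1 w4=1 clk=0 w1=0 w3=1 w2=1
t10.Δ1 w0=1 w4=1 clk=1 w1=0 w3=1 w2=1
t10.Δ2 w0=1 w4=1 clk=1 w1=0 w3=0 w2=1
t11.Δ0 w0=1 w4=1 clk=1 w1=0 w3=0 w2=1
t11.Δ1 w0=1 w4=1 clk=0 w1=0 w3=0 w2=1
t12.Δ0 w0=1 w4=1 clk=0 w1=0 w3=0 w2=1
t12.Δ1 w0=1 w4=1 clk=1 w1=0 w3=0 w2=1
t12.Δ2 w0=1 w4=1 clk=1 w1=0 w3=1 w2=1
t13.Δ0 w0=1 w4=1 clk=1 w1=0 w3=1 w2=1
t13.Δ1 w0=1 w4=1 clk=0 w1=0 w3=1 w2=1
t14.Δ0 w0=1 w4=1 clk=0 w1=0 w3=1 w2=1
t14.Δ1 w0=1 w4=1 clk=1 w1=0 w3=1 w2=1
t14.Δ2 w0=1 w4=1 clk=1 w1=0 w3=0 w2=1

0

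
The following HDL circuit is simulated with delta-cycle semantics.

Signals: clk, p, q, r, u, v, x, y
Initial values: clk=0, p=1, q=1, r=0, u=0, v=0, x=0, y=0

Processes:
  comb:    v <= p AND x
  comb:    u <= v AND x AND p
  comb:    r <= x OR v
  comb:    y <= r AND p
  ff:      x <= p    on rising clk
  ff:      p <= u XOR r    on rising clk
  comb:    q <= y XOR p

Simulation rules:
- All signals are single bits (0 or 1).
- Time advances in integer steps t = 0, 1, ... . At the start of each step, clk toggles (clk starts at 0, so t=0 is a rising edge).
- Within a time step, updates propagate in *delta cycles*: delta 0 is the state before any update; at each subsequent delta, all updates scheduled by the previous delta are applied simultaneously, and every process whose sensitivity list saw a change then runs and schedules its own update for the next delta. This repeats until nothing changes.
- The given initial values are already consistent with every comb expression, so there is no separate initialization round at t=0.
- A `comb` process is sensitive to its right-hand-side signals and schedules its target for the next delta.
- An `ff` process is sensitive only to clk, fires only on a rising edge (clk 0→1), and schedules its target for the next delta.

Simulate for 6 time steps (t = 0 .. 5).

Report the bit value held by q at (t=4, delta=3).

0

t0.Δ0 v=0 x=0 q=1 p=1 y=0 r=0 clk=0 u=0
t0.Δ1 v=0 x=0 q=1 p=1 y=0 r=0 clk=1 u=0
t0.Δ2 v=0 x=1 q=1 p=0 y=0 r=0 clk=1 u=0
t0.Δ3 v=0 x=1 q=0 p=0 y=0 r=1 clk=1 u=0
t1.Δ0 v=0 x=1 q=0 p=0 y=0 r=1 clk=1 u=0
t1.Δ1 v=0 x=1 q=0 p=0 y=0 r=1 clk=0 u=0
t2.Δ0 v=0 x=1 q=0 p=0 y=0 r=1 clk=0 u=0
t2.Δ1 v=0 x=1 q=0 p=0 y=0 r=1 clk=1 u=0
t2.Δ2 v=0 x=0 q=0 p=1 y=0 r=1 clk=1 u=0
t2.Δ3 v=0 x=0 q=1 p=1 y=1 r=0 clk=1 u=0
t2.Δ4 v=0 x=0 q=0 p=1 y=0 r=0 clk=1 u=0
t2.Δ5 v=0 x=0 q=1 p=1 y=0 r=0 clk=1 u=0
t3.Δ0 v=0 x=0 q=1 p=1 y=0 r=0 clk=1 u=0
t3.Δ1 v=0 x=0 q=1 p=1 y=0 r=0 clk=0 u=0
t4.Δ0 v=0 x=0 q=1 p=1 y=0 r=0 clk=0 u=0
t4.Δ1 v=0 x=0 q=1 p=1 y=0 r=0 clk=1 u=0
t4.Δ2 v=0 x=1 q=1 p=0 y=0 r=0 clk=1 u=0
t4.Δ3 v=0 x=1 q=0 p=0 y=0 r=1 clk=1 u=0
t5.Δ0 v=0 x=1 q=0 p=0 y=0 r=1 clk=1 u=0
t5.Δ1 v=0 x=1 q=0 p=0 y=0 r=1 clk=0 u=0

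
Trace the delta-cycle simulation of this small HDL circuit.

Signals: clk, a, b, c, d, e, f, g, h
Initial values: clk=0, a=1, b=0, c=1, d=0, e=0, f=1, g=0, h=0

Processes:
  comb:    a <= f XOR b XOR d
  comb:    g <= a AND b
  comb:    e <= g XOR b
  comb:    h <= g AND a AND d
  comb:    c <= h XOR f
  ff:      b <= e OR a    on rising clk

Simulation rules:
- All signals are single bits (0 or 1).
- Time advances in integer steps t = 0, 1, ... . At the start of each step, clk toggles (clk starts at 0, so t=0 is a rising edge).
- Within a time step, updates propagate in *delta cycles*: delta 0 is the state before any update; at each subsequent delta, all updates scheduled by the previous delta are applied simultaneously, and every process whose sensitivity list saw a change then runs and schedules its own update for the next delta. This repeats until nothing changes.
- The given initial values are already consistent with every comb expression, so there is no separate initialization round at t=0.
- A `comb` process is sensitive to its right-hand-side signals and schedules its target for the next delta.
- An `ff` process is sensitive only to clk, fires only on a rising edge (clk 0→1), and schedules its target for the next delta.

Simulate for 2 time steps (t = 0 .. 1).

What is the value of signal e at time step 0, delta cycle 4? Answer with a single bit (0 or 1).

0

t0.Δ0 f=1 a=1 c=1 h=0 b=0 clk=0 d=0 g=0 e=0
t0.Δ1 f=1 a=1 c=1 h=0 b=0 clk=1 d=0 g=0 e=0
t0.Δ2 f=1 a=1 c=1 h=0 b=1 clk=1 d=0 g=0 e=0
t0.Δ3 f=1 a=0 c=1 h=0 b=1 clk=1 d=0 g=1 e=1
t0.Δ4 f=1 a=0 c=1 h=0 b=1 clk=1 d=0 g=0 e=0
t0.Δ5 f=1 a=0 c=1 h=0 b=1 clk=1 d=0 g=0 e=1
t1.Δ0 f=1 a=0 c=1 h=0 b=1 clk=1 d=0 g=0 e=1
t1.Δ1 f=1 a=0 c=1 h=0 b=1 clk=0 d=0 g=0 e=1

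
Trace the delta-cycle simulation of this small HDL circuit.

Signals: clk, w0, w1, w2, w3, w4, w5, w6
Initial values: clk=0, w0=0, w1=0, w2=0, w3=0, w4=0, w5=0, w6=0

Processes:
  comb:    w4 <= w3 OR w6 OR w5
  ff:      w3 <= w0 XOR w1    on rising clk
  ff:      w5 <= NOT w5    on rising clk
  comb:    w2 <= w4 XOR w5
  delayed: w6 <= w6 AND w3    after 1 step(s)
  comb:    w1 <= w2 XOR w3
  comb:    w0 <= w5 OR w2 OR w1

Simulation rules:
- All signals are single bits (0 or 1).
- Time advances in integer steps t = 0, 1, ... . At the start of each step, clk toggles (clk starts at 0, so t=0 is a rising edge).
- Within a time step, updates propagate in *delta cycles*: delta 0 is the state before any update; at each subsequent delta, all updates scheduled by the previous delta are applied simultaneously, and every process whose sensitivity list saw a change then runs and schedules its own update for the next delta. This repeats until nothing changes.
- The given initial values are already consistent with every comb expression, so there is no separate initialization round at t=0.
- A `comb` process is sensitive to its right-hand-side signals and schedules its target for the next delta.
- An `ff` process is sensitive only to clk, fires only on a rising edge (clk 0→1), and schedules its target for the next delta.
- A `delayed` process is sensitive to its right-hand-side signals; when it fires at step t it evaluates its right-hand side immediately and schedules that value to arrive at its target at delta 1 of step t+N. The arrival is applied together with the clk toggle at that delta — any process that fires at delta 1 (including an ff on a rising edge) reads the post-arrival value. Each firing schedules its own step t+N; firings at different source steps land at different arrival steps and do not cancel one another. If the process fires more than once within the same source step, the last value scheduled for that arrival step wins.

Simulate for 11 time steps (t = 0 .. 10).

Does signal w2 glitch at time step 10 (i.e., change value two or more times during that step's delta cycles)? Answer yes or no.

t0.Δ0 w0=0 w2=0 w4=0 w6=0 w3=0 clk=0 w5=0 w1=0
t0.Δ1 w0=0 w2=0 w4=0 w6=0 w3=0 clk=1 w5=0 w1=0
t0.Δ2 w0=0 w2=0 w4=0 w6=0 w3=0 clk=1 w5=1 w1=0
t0.Δ3 w0=1 w2=1 w4=1 w6=0 w3=0 clk=1 w5=1 w1=0
t0.Δ4 w0=1 w2=0 w4=1 w6=0 w3=0 clk=1 w5=1 w1=1
t0.Δ5 w0=1 w2=0 w4=1 w6=0 w3=0 clk=1 w5=1 w1=0
t1.Δ0 w0=1 w2=0 w4=1 w6=0 w3=0 clk=1 w5=1 w1=0
t1.Δ1 w0=1 w2=0 w4=1 w6=0 w3=0 clk=0 w5=1 w1=0
t2.Δ0 w0=1 w2=0 w4=1 w6=0 w3=0 clk=0 w5=1 w1=0
t2.Δ1 w0=1 w2=0 w4=1 w6=0 w3=0 clk=1 w5=1 w1=0
t2.Δ2 w0=1 w2=0 w4=1 w6=0 w3=1 clk=1 w5=0 w1=0
t2.Δ3 w0=0 w2=1 w4=1 w6=0 w3=1 clk=1 w5=0 w1=1
t2.Δ4 w0=1 w2=1 w4=1 w6=0 w3=1 clk=1 w5=0 w1=0
t3.Δ0 w0=1 w2=1 w4=1 w6=0 w3=1 clk=1 w5=0 w1=0
t3.Δ1 w0=1 w2=1 w4=1 w6=0 w3=1 clk=0 w5=0 w1=0
t4.Δ0 w0=1 w2=1 w4=1 w6=0 w3=1 clk=0 w5=0 w1=0
t4.Δ1 w0=1 w2=1 w4=1 w6=0 w3=1 clk=1 w5=0 w1=0
t4.Δ2 w0=1 w2=1 w4=1 w6=0 w3=1 clk=1 w5=1 w1=0
t4.Δ3 w0=1 w2=0 w4=1 w6=0 w3=1 clk=1 w5=1 w1=0
t4.Δ4 w0=1 w2=0 w4=1 w6=0 w3=1 clk=1 w5=1 w1=1
t5.Δ0 w0=1 w2=0 w4=1 w6=0 w3=1 clk=1 w5=1 w1=1
t5.Δ1 w0=1 w2=0 w4=1 w6=0 w3=1 clk=0 w5=1 w1=1
t6.Δ0 w0=1 w2=0 w4=1 w6=0 w3=1 clk=0 w5=1 w1=1
t6.Δ1 w0=1 w2=0 w4=1 w6=0 w3=1 clk=1 w5=1 w1=1
t6.Δ2 w0=1 w2=0 w4=1 w6=0 w3=0 clk=1 w5=0 w1=1
t6.Δ3 w0=1 w2=1 w4=0 w6=0 w3=0 clk=1 w5=0 w1=0
t6.Δ4 w0=1 w2=0 w4=0 w6=0 w3=0 clk=1 w5=0 w1=1
t6.Δ5 w0=1 w2=0 w4=0 w6=0 w3=0 clk=1 w5=0 w1=0
t6.Δ6 w0=0 w2=0 w4=0 w6=0 w3=0 clk=1 w5=0 w1=0
t7.Δ0 w0=0 w2=0 w4=0 w6=0 w3=0 clk=1 w5=0 w1=0
t7.Δ1 w0=0 w2=0 w4=0 w6=0 w3=0 clk=0 w5=0 w1=0
t8.Δ0 w0=0 w2=0 w4=0 w6=0 w3=0 clk=0 w5=0 w1=0
t8.Δ1 w0=0 w2=0 w4=0 w6=0 w3=0 clk=1 w5=0 w1=0
t8.Δ2 w0=0 w2=0 w4=0 w6=0 w3=0 clk=1 w5=1 w1=0
t8.Δ3 w0=1 w2=1 w4=1 w6=0 w3=0 clk=1 w5=1 w1=0
t8.Δ4 w0=1 w2=0 w4=1 w6=0 w3=0 clk=1 w5=1 w1=1
t8.Δ5 w0=1 w2=0 w4=1 w6=0 w3=0 clk=1 w5=1 w1=0
t9.Δ0 w0=1 w2=0 w4=1 w6=0 w3=0 clk=1 w5=1 w1=0
t9.Δ1 w0=1 w2=0 w4=1 w6=0 w3=0 clk=0 w5=1 w1=0
t10.Δ0 w0=1 w2=0 w4=1 w6=0 w3=0 clk=0 w5=1 w1=0
t10.Δ1 w0=1 w2=0 w4=1 w6=0 w3=0 clk=1 w5=1 w1=0
t10.Δ2 w0=1 w2=0 w4=1 w6=0 w3=1 clk=1 w5=0 w1=0
t10.Δ3 w0=0 w2=1 w4=1 w6=0 w3=1 clk=1 w5=0 w1=1
t10.Δ4 w0=1 w2=1 w4=1 w6=0 w3=1 clk=1 w5=0 w1=0

no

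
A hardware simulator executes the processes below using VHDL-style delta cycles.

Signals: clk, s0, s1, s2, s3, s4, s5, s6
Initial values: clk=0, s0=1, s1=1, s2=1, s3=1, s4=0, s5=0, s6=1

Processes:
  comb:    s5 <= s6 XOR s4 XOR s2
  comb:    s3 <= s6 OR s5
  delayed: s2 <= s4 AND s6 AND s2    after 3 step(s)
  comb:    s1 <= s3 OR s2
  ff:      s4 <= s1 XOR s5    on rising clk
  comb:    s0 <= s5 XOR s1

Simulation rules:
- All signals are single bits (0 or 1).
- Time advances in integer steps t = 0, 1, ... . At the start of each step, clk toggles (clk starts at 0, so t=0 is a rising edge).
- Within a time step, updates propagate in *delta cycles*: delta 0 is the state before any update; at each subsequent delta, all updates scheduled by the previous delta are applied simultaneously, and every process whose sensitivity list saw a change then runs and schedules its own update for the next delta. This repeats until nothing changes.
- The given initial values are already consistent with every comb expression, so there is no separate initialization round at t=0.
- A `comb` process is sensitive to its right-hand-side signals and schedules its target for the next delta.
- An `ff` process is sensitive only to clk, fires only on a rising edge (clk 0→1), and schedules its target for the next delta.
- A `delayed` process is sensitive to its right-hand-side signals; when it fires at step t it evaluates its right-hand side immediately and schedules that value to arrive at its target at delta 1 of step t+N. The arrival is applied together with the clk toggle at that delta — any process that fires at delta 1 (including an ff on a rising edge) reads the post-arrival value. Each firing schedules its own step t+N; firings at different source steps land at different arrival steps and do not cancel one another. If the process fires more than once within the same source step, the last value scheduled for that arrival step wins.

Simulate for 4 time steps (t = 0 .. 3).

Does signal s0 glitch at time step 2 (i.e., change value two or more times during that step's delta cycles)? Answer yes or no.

[bits: s3,s6,s0,s2,clk,s5,s4,s1]
t=0: Δ0=11110001 Δ1=11111001 Δ2=11111011 Δ3=11111111 Δ4=11011111 | 4Δ
t=1: Δ0=11011111 Δ1=11010111 | 1Δ
t=2: Δ0=11010111 Δ1=11011111 Δ2=11011101 Δ3=11011001 Δ4=11111001 | 4Δ
t=3: Δ0=11111001 Δ1=11110001 | 1Δ

no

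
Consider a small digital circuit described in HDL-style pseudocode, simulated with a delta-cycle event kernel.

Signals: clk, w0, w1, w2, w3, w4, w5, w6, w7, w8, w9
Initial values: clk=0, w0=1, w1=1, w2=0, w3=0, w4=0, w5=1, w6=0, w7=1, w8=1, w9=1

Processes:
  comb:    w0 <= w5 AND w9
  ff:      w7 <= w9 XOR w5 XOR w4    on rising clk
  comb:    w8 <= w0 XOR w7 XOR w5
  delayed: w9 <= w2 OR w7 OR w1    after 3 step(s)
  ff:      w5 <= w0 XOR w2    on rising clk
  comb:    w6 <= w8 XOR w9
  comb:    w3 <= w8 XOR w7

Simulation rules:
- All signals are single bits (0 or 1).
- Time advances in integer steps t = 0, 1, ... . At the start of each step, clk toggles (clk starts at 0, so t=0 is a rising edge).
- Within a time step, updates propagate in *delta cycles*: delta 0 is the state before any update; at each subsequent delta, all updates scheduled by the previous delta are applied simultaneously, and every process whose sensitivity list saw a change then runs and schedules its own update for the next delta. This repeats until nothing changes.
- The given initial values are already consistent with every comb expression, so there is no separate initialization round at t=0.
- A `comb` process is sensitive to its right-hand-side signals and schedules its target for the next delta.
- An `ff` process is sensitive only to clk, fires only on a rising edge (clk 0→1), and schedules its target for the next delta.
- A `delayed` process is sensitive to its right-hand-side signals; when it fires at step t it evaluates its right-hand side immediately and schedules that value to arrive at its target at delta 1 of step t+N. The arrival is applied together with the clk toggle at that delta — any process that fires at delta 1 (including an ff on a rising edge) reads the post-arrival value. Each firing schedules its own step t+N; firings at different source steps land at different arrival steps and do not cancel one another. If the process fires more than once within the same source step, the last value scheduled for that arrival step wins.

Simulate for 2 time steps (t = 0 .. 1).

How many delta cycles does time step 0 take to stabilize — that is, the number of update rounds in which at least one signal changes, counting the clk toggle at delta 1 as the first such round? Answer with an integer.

[bits: w9,w0,w5,w7,w8,w4,w1,w2,clk,w3,w6]
t=0: Δ0=11111010000 Δ1=11111010100 Δ2=11101010100 Δ3=11100010110 Δ4=11100010101 | 4Δ
t=1: Δ0=11100010101 Δ1=11100010001 | 1Δ

4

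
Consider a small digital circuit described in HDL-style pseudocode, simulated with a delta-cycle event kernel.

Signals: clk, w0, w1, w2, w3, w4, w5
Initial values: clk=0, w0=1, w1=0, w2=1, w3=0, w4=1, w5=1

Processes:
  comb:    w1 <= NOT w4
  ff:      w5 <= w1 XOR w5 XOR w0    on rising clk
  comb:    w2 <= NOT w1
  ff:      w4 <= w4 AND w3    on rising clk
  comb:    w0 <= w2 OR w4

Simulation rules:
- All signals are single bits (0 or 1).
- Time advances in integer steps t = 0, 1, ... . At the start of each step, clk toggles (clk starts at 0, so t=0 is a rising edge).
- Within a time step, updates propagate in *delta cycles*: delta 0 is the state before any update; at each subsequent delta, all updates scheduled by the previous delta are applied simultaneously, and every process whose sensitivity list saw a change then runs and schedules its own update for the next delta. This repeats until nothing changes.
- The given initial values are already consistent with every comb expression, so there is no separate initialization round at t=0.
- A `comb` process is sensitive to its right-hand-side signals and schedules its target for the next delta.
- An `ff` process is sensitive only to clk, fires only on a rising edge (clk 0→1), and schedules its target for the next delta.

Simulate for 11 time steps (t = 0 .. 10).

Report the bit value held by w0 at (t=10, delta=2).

t0.Δ0 w3=0 w0=1 clk=0 w1=0 w2=1 w4=1 w5=1
t0.Δ1 w3=0 w0=1 clk=1 w1=0 w2=1 w4=1 w5=1
t0.Δ2 w3=0 w0=1 clk=1 w1=0 w2=1 w4=0 w5=0
t0.Δ3 w3=0 w0=1 clk=1 w1=1 w2=1 w4=0 w5=0
t0.Δ4 w3=0 w0=1 clk=1 w1=1 w2=0 w4=0 w5=0
t0.Δ5 w3=0 w0=0 clk=1 w1=1 w2=0 w4=0 w5=0
t1.Δ0 w3=0 w0=0 clk=1 w1=1 w2=0 w4=0 w5=0
t1.Δ1 w3=0 w0=0 clk=0 w1=1 w2=0 w4=0 w5=0
t2.Δ0 w3=0 w0=0 clk=0 w1=1 w2=0 w4=0 w5=0
t2.Δ1 w3=0 w0=0 clk=1 w1=1 w2=0 w4=0 w5=0
t2.Δ2 w3=0 w0=0 clk=1 w1=1 w2=0 w4=0 w5=1
t3.Δ0 w3=0 w0=0 clk=1 w1=1 w2=0 w4=0 w5=1
t3.Δ1 w3=0 w0=0 clk=0 w1=1 w2=0 w4=0 w5=1
t4.Δ0 w3=0 w0=0 clk=0 w1=1 w2=0 w4=0 w5=1
t4.Δ1 w3=0 w0=0 clk=1 w1=1 w2=0 w4=0 w5=1
t4.Δ2 w3=0 w0=0 clk=1 w1=1 w2=0 w4=0 w5=0
t5.Δ0 w3=0 w0=0 clk=1 w1=1 w2=0 w4=0 w5=0
t5.Δ1 w3=0 w0=0 clk=0 w1=1 w2=0 w4=0 w5=0
t6.Δ0 w3=0 w0=0 clk=0 w1=1 w2=0 w4=0 w5=0
t6.Δ1 w3=0 w0=0 clk=1 w1=1 w2=0 w4=0 w5=0
t6.Δ2 w3=0 w0=0 clk=1 w1=1 w2=0 w4=0 w5=1
t7.Δ0 w3=0 w0=0 clk=1 w1=1 w2=0 w4=0 w5=1
t7.Δ1 w3=0 w0=0 clk=0 w1=1 w2=0 w4=0 w5=1
t8.Δ0 w3=0 w0=0 clk=0 w1=1 w2=0 w4=0 w5=1
t8.Δ1 w3=0 w0=0 clk=1 w1=1 w2=0 w4=0 w5=1
t8.Δ2 w3=0 w0=0 clk=1 w1=1 w2=0 w4=0 w5=0
t9.Δ0 w3=0 w0=0 clk=1 w1=1 w2=0 w4=0 w5=0
t9.Δ1 w3=0 w0=0 clk=0 w1=1 w2=0 w4=0 w5=0
t10.Δ0 w3=0 w0=0 clk=0 w1=1 w2=0 w4=0 w5=0
t10.Δ1 w3=0 w0=0 clk=1 w1=1 w2=0 w4=0 w5=0
t10.Δ2 w3=0 w0=0 clk=1 w1=1 w2=0 w4=0 w5=1

0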